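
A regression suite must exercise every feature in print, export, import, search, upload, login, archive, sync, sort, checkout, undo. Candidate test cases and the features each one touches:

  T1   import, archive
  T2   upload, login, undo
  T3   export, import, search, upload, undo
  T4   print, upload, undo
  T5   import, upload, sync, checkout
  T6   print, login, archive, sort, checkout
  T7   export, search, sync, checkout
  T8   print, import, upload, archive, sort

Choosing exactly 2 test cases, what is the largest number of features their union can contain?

Choosing T3, T6 covers {print, export, import, search, upload, login, archive, sort, checkout, undo} — 10 features.
No choice of 2 test cases does better; here sync is left uncovered.

10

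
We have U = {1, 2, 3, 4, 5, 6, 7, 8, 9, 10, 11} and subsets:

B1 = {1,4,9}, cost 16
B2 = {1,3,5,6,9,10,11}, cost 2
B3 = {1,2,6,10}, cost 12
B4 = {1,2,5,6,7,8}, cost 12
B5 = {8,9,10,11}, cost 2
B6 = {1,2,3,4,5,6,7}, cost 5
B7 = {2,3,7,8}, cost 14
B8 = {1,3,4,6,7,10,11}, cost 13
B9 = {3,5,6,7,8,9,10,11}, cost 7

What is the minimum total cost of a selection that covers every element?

7

B5, B6 cover every element at cost 2 + 5 = 7.
Any cover uses at least 2 sets; among all covering selections none totals below 7.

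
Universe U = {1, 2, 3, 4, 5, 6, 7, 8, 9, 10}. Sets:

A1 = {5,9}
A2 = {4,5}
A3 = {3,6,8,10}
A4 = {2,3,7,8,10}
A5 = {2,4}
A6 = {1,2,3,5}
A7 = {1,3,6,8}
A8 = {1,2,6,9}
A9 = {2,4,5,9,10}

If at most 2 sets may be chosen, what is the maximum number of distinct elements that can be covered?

9

Choosing A7, A9 covers {1, 2, 3, 4, 5, 6, 8, 9, 10} — 9 elements.
No choice of 2 sets does better; here 7 is left uncovered.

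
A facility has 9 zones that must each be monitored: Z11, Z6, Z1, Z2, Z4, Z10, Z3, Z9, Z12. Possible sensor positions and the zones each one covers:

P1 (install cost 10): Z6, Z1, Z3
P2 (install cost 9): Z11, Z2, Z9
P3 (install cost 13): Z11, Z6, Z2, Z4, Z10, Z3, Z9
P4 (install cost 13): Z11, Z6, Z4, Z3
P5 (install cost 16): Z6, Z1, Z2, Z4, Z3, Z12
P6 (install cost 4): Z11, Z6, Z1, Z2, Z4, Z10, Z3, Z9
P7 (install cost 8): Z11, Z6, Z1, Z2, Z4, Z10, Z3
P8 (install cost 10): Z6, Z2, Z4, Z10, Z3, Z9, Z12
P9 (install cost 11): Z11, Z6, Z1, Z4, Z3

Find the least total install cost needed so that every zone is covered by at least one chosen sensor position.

P6, P8 cover every zone at install cost 4 + 10 = 14.
Any cover uses at least 2 sensor positions; among all covering selections none totals below 14.

14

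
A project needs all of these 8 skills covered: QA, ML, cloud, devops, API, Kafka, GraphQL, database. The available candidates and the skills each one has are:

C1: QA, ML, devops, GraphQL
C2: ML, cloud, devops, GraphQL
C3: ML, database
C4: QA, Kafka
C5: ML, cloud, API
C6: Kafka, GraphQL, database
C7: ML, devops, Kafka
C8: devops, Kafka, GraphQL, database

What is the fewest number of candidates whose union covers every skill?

C1, C5, C6 together cover {QA, ML, cloud, devops, API, Kafka, GraphQL, database} — every skill.
No 2 of the 8 candidates cover everything (all 28 pairs fall short), so 3 is minimum.

3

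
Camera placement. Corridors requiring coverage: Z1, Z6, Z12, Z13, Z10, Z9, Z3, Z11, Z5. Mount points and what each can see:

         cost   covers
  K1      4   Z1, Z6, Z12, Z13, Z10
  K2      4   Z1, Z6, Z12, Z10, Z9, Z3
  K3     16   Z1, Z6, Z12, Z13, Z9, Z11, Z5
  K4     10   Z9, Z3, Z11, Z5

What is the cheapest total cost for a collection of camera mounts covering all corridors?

14

K1, K4 cover every corridor at cost 4 + 10 = 14.
Any cover uses at least 2 camera mounts; among all covering selections none totals below 14.
Greedy by coverage-per-cost would pick K2, K1, K4 for 18 — worse than the optimum 14.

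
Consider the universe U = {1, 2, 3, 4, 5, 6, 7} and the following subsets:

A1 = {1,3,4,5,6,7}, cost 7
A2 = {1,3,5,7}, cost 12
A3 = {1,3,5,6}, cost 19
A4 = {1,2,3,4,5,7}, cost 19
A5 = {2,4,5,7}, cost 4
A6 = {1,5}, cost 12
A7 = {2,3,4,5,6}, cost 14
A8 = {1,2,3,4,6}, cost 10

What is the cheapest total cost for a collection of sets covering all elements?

11

A1, A5 cover every element at cost 7 + 4 = 11.
Any cover uses at least 2 sets; among all covering selections none totals below 11.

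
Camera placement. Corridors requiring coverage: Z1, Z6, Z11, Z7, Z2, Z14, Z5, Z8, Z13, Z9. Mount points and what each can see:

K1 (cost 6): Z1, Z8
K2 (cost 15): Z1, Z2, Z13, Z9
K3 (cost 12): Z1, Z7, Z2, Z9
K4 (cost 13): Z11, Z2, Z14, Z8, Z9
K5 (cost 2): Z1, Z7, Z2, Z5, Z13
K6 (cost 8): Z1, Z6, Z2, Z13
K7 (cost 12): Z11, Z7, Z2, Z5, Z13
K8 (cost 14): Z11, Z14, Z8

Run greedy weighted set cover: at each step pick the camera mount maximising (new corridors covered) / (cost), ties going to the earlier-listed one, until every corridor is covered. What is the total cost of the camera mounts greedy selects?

23

Pick 1: K5 adds 5 new (Z1, Z7, Z2, Z5, Z13) at cost 2 (ratio 5/2).
Pick 2: K4 adds 4 new (Z11, Z14, Z8, Z9) at cost 13 (ratio 4/13).
Pick 3: K6 adds 1 new (Z6) at cost 8 (ratio 1/8).
Greedy total cost: 2 + 13 + 8 = 23.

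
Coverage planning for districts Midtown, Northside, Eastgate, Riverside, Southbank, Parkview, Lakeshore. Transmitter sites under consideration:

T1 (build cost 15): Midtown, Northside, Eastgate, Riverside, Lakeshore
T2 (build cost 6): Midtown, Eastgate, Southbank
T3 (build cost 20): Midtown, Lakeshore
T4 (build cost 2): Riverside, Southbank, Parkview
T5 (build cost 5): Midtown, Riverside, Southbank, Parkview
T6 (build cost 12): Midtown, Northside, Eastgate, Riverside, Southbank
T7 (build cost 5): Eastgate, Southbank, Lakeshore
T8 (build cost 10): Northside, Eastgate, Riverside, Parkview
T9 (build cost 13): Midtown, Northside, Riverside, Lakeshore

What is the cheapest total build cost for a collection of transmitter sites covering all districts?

17

T1, T4 cover every district at build cost 15 + 2 = 17.
Any cover uses at least 2 transmitter sites; among all covering selections none totals below 17.
Greedy by coverage-per-build cost would pick T4, T7, T5, T8 for 22 — worse than the optimum 17.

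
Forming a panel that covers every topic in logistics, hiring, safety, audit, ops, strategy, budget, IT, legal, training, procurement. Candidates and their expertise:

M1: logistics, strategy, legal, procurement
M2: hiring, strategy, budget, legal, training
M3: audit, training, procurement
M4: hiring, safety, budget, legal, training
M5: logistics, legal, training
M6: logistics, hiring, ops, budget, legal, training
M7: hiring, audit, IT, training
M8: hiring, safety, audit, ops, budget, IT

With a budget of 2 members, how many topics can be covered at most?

Choosing M1, M8 covers {logistics, hiring, safety, audit, ops, strategy, budget, IT, legal, procurement} — 10 topics.
No choice of 2 members does better; here training is left uncovered.

10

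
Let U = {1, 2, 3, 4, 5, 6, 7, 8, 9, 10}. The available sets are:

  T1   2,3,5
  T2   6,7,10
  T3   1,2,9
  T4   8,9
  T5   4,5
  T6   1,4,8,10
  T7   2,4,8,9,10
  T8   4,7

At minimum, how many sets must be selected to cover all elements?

T1, T2, T3, T6 together cover {1, 2, 3, 4, 5, 6, 7, 8, 9, 10} — every element.
No 3 of the 8 sets cover everything (all 56 triples fall short), so 4 is minimum.

4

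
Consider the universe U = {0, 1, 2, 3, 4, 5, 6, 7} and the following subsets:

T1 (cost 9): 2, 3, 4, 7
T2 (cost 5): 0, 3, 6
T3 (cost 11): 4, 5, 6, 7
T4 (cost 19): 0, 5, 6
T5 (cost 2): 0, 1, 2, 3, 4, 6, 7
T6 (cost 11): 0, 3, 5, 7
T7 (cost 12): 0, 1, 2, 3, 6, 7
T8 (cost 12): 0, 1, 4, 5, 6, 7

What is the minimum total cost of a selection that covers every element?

T3, T5 cover every element at cost 11 + 2 = 13.
Any cover uses at least 2 sets; among all covering selections none totals below 13.

13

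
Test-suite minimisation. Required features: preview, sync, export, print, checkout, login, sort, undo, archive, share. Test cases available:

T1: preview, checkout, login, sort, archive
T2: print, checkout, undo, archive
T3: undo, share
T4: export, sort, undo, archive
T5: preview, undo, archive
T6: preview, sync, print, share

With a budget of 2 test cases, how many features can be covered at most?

8

Choosing T1, T6 covers {preview, sync, print, checkout, login, sort, archive, share} — 8 features.
No choice of 2 test cases does better; here export, undo are left uncovered.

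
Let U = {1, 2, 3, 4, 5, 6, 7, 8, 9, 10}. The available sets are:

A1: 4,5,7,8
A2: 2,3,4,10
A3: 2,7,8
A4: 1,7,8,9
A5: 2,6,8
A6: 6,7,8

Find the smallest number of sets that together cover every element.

4

A1, A2, A4, A5 together cover {1, 2, 3, 4, 5, 6, 7, 8, 9, 10} — every element.
No 3 of the 6 sets cover everything (all 20 triples fall short), so 4 is minimum.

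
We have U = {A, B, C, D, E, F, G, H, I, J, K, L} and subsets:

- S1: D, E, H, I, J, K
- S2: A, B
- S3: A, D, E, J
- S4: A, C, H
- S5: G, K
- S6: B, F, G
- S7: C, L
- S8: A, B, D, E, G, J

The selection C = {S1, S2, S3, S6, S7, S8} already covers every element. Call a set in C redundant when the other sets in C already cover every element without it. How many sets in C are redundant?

3

Drop S1: H, I, K uncovered — not redundant.
Drop S2: the rest still cover every element — redundant.
Drop S3: the rest still cover every element — redundant.
Drop S6: F uncovered — not redundant.
Drop S7: C, L uncovered — not redundant.
Drop S8: the rest still cover every element — redundant.
3 redundant: S2, S3, S8.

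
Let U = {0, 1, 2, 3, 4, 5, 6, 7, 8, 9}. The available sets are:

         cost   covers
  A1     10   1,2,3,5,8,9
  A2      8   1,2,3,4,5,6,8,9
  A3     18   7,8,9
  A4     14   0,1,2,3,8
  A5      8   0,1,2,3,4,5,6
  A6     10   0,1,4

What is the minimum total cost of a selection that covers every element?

26

A3, A5 cover every element at cost 18 + 8 = 26.
Any cover uses at least 2 sets; among all covering selections none totals below 26.
Greedy by coverage-per-cost would pick A2, A5, A3 for 34 — worse than the optimum 26.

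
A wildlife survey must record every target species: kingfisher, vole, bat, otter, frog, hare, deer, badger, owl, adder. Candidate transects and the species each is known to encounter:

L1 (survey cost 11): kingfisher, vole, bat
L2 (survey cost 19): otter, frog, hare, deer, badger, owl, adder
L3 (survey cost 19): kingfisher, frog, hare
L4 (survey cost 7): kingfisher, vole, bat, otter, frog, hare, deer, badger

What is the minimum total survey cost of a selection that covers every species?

26

L2, L4 cover every species at survey cost 19 + 7 = 26.
Any cover uses at least 2 transects; among all covering selections none totals below 26.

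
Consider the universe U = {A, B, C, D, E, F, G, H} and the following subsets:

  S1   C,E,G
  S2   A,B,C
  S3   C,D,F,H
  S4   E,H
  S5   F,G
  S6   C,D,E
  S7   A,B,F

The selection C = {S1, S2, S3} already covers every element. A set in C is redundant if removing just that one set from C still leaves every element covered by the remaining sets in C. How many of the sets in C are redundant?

Drop S1: E, G uncovered — not redundant.
Drop S2: A, B uncovered — not redundant.
Drop S3: D, F, H uncovered — not redundant.
None of the sets in C is redundant.

0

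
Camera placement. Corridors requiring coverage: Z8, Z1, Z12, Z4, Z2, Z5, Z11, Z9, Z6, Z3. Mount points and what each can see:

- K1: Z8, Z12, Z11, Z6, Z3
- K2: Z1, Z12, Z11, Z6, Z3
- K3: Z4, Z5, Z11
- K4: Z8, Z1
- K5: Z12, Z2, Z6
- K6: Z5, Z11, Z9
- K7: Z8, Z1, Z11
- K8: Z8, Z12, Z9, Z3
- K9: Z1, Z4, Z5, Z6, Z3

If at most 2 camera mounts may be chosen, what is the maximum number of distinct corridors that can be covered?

Choosing K1, K9 covers {Z8, Z1, Z12, Z4, Z5, Z11, Z6, Z3} — 8 corridors.
No choice of 2 camera mounts does better; here Z2, Z9 are left uncovered.

8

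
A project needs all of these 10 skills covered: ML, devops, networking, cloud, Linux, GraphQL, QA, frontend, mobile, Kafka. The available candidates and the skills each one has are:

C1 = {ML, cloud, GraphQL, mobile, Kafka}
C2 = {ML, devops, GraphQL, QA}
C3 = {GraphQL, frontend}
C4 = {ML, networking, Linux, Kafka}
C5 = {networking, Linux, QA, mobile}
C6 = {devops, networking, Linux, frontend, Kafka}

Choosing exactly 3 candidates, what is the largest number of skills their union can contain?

Choosing C1, C2, C6 covers {ML, devops, networking, cloud, Linux, GraphQL, QA, frontend, mobile, Kafka} — 10 skills.
That is all 10 skills.

10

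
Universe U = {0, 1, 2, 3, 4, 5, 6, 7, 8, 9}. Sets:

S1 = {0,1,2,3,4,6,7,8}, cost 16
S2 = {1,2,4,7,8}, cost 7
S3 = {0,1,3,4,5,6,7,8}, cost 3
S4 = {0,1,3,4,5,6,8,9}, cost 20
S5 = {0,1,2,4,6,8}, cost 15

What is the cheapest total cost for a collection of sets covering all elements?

S2, S4 cover every element at cost 7 + 20 = 27.
Any cover uses at least 2 sets; among all covering selections none totals below 27.
Greedy by coverage-per-cost would pick S3, S2, S4 for 30 — worse than the optimum 27.

27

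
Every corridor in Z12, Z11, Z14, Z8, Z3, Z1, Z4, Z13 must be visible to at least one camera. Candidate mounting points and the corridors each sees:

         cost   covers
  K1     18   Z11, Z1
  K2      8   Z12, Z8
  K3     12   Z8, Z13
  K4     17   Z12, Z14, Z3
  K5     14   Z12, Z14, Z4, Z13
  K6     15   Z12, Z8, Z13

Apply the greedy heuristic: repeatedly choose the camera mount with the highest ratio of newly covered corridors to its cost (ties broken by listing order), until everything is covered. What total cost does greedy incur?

57

Pick 1: K5 adds 4 new (Z12, Z14, Z4, Z13) at cost 14 (ratio 4/14).
Pick 2: K2 adds 1 new (Z8) at cost 8 (ratio 1/8).
Pick 3: K1 adds 2 new (Z11, Z1) at cost 18 (ratio 2/18).
Pick 4: K4 adds 1 new (Z3) at cost 17 (ratio 1/17).
Greedy total cost: 14 + 8 + 18 + 17 = 57.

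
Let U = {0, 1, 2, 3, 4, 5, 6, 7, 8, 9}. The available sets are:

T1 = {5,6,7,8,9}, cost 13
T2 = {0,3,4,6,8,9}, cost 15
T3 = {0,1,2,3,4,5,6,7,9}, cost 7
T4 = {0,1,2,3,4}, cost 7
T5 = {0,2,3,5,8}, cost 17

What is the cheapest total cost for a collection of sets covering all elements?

T1, T3 cover every element at cost 13 + 7 = 20.
Any cover uses at least 2 sets; among all covering selections none totals below 20.

20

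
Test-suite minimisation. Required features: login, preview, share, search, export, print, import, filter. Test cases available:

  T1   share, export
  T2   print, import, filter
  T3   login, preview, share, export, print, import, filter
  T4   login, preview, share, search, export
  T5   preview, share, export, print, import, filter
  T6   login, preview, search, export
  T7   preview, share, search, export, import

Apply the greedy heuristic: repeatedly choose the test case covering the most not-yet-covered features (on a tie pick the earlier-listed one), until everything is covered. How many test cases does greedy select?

Pick 1: T3 covers 7 new features (login, preview, share, export, print, import, filter).
Pick 2: T4 covers 1 new features (search).
Greedy uses 2 test cases.

2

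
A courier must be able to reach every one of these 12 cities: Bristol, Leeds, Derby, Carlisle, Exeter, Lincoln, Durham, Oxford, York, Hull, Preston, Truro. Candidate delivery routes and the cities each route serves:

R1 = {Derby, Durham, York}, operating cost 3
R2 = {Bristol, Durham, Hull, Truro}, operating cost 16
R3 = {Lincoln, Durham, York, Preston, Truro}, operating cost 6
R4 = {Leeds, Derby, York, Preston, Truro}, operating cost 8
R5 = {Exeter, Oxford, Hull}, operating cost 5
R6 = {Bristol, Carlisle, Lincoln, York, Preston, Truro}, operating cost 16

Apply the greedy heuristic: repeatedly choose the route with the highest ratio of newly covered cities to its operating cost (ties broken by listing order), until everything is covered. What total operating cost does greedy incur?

38

Pick 1: R1 adds 3 new (Derby, Durham, York) at operating cost 3 (ratio 3/3).
Pick 2: R5 adds 3 new (Exeter, Oxford, Hull) at operating cost 5 (ratio 3/5).
Pick 3: R3 adds 3 new (Lincoln, Preston, Truro) at operating cost 6 (ratio 3/6).
Pick 4: R4 adds 1 new (Leeds) at operating cost 8 (ratio 1/8).
Pick 5: R6 adds 2 new (Bristol, Carlisle) at operating cost 16 (ratio 2/16).
Greedy total operating cost: 3 + 5 + 6 + 8 + 16 = 38. (The true optimum is 32, so greedy overshoots here.)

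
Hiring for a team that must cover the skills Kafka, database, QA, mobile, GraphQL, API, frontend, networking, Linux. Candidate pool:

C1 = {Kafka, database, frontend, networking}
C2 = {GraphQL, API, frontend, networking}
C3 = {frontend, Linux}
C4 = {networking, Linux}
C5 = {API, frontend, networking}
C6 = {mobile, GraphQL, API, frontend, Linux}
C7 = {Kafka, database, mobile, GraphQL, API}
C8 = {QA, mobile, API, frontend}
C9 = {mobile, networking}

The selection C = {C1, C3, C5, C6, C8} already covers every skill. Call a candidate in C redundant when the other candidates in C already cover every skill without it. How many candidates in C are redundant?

2

Drop C1: Kafka, database uncovered — not redundant.
Drop C3: the rest still cover every skill — redundant.
Drop C5: the rest still cover every skill — redundant.
Drop C6: GraphQL uncovered — not redundant.
Drop C8: QA uncovered — not redundant.
2 redundant: C3, C5.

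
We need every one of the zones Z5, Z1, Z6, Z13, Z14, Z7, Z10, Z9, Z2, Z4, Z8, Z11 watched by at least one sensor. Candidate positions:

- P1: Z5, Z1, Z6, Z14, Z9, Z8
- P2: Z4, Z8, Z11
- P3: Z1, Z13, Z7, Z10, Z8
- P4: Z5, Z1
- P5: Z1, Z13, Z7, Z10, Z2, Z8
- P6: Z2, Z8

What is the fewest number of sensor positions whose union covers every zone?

3

P1, P2, P5 together cover {Z5, Z1, Z6, Z13, Z14, Z7, Z10, Z9, Z2, Z4, Z8, Z11} — every zone.
No 2 of the 6 sensor positions cover everything (all 15 pairs fall short), so 3 is minimum.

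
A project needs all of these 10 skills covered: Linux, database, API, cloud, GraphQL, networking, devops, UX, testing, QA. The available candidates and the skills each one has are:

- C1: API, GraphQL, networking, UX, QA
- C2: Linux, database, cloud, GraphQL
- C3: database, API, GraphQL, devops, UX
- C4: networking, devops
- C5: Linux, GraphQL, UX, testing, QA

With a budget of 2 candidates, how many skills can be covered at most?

Choosing C1, C2 covers {Linux, database, API, cloud, GraphQL, networking, UX, QA} — 8 skills.
No choice of 2 candidates does better; here devops, testing are left uncovered.

8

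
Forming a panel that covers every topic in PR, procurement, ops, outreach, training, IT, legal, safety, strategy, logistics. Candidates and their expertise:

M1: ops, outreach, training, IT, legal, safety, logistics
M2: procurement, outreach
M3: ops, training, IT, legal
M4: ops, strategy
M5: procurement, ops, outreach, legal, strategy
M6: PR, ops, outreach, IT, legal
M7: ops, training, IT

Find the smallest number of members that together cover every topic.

M1, M5, M6 together cover {PR, procurement, ops, outreach, training, IT, legal, safety, strategy, logistics} — every topic.
No 2 of the 7 members cover everything (all 21 pairs fall short), so 3 is minimum.

3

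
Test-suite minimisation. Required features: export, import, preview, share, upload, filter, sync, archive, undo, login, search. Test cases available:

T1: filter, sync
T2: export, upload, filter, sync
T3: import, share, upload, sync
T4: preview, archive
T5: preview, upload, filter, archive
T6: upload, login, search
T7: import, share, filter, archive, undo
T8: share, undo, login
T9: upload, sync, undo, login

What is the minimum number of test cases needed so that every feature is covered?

4

T2, T4, T6, T7 together cover {export, import, preview, share, upload, filter, sync, archive, undo, login, search} — every feature.
No 3 of the 9 test cases cover everything (all 84 triples fall short), so 4 is minimum.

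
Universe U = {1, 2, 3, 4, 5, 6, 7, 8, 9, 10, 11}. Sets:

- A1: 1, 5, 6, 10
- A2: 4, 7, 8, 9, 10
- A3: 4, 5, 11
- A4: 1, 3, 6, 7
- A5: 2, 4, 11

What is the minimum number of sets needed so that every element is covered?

4

A1, A2, A4, A5 together cover {1, 2, 3, 4, 5, 6, 7, 8, 9, 10, 11} — every element.
No 3 of the 5 sets cover everything (all 10 triples fall short), so 4 is minimum.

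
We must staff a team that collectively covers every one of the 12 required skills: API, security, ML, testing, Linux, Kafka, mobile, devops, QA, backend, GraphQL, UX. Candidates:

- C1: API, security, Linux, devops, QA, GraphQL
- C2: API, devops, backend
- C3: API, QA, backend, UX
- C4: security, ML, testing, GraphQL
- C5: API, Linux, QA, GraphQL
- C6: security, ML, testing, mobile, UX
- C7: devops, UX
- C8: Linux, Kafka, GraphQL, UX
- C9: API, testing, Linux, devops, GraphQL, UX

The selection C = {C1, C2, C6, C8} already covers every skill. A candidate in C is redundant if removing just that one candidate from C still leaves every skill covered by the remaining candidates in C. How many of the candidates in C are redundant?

Drop C1: QA uncovered — not redundant.
Drop C2: backend uncovered — not redundant.
Drop C6: ML, testing, mobile uncovered — not redundant.
Drop C8: Kafka uncovered — not redundant.
None of the candidates in C is redundant.

0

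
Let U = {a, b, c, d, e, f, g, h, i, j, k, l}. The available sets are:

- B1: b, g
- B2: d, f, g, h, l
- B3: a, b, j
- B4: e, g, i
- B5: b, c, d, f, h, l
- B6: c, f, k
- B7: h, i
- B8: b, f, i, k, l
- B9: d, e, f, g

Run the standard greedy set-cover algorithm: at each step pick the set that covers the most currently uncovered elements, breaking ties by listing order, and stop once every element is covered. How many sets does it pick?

4

Pick 1: B5 covers 6 new elements (b, c, d, f, h, l).
Pick 2: B4 covers 3 new elements (e, g, i).
Pick 3: B3 covers 2 new elements (a, j).
Pick 4: B6 covers 1 new elements (k).
Greedy uses 4 sets.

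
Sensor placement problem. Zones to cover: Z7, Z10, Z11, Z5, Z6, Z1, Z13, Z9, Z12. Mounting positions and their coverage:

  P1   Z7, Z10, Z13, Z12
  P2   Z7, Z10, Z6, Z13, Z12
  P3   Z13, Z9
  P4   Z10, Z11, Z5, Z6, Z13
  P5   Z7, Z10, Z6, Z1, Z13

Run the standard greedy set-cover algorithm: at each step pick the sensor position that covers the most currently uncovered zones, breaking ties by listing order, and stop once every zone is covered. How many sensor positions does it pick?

Pick 1: P2 covers 5 new zones (Z7, Z10, Z6, Z13, Z12).
Pick 2: P4 covers 2 new zones (Z11, Z5).
Pick 3: P3 covers 1 new zones (Z9).
Pick 4: P5 covers 1 new zones (Z1).
Greedy uses 4 sensor positions.

4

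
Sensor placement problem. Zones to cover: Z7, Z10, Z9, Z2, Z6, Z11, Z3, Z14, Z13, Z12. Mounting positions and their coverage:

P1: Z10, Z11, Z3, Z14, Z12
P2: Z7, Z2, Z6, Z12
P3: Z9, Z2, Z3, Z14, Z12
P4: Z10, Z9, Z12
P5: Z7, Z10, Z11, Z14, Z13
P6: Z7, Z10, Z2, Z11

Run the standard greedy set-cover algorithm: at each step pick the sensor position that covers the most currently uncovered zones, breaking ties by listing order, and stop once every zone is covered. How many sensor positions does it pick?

Pick 1: P1 covers 5 new zones (Z10, Z11, Z3, Z14, Z12).
Pick 2: P2 covers 3 new zones (Z7, Z2, Z6).
Pick 3: P3 covers 1 new zones (Z9).
Pick 4: P5 covers 1 new zones (Z13).
Greedy uses 4 sensor positions. (The true minimum is 3.)

4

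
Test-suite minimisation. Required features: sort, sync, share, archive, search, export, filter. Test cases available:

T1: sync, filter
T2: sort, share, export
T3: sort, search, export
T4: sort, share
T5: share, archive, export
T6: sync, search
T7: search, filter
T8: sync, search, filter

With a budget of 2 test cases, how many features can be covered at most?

6

Choosing T2, T8 covers {sort, sync, share, search, export, filter} — 6 features.
No choice of 2 test cases does better; here archive is left uncovered.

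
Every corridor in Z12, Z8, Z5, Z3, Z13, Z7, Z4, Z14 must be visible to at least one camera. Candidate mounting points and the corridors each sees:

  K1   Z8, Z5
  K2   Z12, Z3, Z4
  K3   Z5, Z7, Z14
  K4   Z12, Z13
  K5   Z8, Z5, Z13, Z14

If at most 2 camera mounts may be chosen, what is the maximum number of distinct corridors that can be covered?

7

Choosing K2, K5 covers {Z12, Z8, Z5, Z3, Z13, Z4, Z14} — 7 corridors.
No choice of 2 camera mounts does better; here Z7 is left uncovered.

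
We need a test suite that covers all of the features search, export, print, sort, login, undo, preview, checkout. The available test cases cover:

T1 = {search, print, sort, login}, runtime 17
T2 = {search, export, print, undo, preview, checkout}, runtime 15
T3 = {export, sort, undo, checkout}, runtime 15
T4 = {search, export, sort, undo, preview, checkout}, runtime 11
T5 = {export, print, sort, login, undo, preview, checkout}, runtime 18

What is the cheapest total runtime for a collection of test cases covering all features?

28

T1, T4 cover every feature at runtime 17 + 11 = 28.
Any cover uses at least 2 test cases; among all covering selections none totals below 28.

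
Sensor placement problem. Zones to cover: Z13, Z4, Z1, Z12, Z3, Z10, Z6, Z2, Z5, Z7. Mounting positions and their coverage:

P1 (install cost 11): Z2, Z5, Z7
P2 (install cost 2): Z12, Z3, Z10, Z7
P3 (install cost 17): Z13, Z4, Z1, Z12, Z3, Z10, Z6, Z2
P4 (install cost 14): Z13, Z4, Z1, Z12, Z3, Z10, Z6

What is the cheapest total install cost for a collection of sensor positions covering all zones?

25

P1, P4 cover every zone at install cost 11 + 14 = 25.
Any cover uses at least 2 sensor positions; among all covering selections none totals below 25.
Greedy by coverage-per-install cost would pick P2, P3, P1 for 30 — worse than the optimum 25.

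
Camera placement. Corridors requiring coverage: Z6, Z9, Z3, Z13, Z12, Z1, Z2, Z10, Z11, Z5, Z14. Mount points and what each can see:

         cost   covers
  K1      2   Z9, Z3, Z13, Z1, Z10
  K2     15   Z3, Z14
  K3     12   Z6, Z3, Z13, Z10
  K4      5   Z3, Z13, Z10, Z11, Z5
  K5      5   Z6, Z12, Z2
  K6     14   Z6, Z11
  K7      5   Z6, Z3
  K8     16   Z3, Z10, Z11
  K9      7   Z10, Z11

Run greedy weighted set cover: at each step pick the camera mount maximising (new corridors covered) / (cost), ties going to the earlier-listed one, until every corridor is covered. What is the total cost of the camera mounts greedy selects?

Pick 1: K1 adds 5 new (Z9, Z3, Z13, Z1, Z10) at cost 2 (ratio 5/2).
Pick 2: K5 adds 3 new (Z6, Z12, Z2) at cost 5 (ratio 3/5).
Pick 3: K4 adds 2 new (Z11, Z5) at cost 5 (ratio 2/5).
Pick 4: K2 adds 1 new (Z14) at cost 15 (ratio 1/15).
Greedy total cost: 2 + 5 + 5 + 15 = 27.

27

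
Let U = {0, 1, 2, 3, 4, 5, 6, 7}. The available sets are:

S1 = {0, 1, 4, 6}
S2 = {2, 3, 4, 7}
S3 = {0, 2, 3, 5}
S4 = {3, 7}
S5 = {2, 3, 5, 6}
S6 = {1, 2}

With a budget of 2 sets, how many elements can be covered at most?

7

Choosing S1, S2 covers {0, 1, 2, 3, 4, 6, 7} — 7 elements.
No choice of 2 sets does better; here 5 is left uncovered.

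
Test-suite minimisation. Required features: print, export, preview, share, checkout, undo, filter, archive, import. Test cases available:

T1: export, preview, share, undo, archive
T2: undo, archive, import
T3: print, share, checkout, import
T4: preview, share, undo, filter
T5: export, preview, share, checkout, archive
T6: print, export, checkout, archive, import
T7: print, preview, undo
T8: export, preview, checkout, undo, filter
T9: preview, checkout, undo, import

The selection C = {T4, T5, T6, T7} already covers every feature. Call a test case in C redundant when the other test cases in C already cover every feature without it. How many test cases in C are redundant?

Drop T4: filter uncovered — not redundant.
Drop T5: the rest still cover every feature — redundant.
Drop T6: import uncovered — not redundant.
Drop T7: the rest still cover every feature — redundant.
2 redundant: T5, T7.

2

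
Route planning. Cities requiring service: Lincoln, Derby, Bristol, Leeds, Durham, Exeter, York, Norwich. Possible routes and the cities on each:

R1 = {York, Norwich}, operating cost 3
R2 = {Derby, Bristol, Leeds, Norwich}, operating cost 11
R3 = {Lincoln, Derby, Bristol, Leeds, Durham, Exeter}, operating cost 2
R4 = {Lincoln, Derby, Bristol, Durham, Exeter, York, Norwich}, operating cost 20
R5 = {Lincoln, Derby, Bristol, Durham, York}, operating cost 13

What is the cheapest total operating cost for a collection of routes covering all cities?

R1, R3 cover every city at operating cost 3 + 2 = 5.
Any cover uses at least 2 routes; among all covering selections none totals below 5.

5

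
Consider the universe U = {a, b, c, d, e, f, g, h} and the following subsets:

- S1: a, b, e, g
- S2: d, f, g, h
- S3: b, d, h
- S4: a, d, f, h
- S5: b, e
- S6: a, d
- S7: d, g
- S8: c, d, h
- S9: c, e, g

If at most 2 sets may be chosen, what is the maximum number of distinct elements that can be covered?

Choosing S1, S2 covers {a, b, d, e, f, g, h} — 7 elements.
No choice of 2 sets does better; here c is left uncovered.

7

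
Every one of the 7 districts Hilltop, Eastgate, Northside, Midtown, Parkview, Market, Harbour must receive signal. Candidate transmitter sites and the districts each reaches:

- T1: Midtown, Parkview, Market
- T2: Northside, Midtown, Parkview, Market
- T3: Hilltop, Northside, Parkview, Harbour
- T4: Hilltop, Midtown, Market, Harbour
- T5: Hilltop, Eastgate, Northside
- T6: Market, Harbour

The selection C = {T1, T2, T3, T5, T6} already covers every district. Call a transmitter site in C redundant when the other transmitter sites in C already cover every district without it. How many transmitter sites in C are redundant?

Drop T1: the rest still cover every district — redundant.
Drop T2: the rest still cover every district — redundant.
Drop T3: the rest still cover every district — redundant.
Drop T5: Eastgate uncovered — not redundant.
Drop T6: the rest still cover every district — redundant.
4 redundant: T1, T2, T3, T6.

4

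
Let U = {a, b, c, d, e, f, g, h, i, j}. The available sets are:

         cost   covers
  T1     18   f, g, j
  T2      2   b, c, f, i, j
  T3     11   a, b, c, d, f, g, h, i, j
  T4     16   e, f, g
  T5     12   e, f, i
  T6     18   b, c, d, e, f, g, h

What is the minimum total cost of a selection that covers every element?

T3, T5 cover every element at cost 11 + 12 = 23.
Any cover uses at least 2 sets; among all covering selections none totals below 23.
Greedy by coverage-per-cost would pick T2, T3, T5 for 25 — worse than the optimum 23.

23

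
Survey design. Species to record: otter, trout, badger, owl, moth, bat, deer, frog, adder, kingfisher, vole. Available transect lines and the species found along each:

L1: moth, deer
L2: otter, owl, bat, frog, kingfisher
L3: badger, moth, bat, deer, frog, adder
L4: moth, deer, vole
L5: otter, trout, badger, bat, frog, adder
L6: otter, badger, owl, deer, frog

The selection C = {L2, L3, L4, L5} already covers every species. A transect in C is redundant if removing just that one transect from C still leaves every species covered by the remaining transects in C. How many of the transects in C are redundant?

Drop L2: owl, kingfisher uncovered — not redundant.
Drop L3: the rest still cover every species — redundant.
Drop L4: vole uncovered — not redundant.
Drop L5: trout uncovered — not redundant.
1 redundant: L3.

1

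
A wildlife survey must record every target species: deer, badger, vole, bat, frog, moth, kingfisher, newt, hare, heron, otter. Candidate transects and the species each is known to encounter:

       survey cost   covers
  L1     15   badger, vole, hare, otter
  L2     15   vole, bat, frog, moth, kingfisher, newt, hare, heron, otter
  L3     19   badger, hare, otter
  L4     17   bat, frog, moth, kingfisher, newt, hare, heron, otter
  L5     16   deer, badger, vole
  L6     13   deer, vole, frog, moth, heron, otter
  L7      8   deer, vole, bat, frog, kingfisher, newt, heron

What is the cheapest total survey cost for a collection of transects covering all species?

L2, L5 cover every species at survey cost 15 + 16 = 31.
Any cover uses at least 2 transects; among all covering selections none totals below 31.

31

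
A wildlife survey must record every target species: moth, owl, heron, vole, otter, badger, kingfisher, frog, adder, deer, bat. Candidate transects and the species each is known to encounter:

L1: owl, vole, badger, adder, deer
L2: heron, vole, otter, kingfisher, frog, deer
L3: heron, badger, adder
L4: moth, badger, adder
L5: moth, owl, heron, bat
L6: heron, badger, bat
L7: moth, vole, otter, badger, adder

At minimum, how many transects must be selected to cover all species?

3

L1, L2, L5 together cover {moth, owl, heron, vole, otter, badger, kingfisher, frog, adder, deer, bat} — every species.
No 2 of the 7 transects cover everything (all 21 pairs fall short), so 3 is minimum.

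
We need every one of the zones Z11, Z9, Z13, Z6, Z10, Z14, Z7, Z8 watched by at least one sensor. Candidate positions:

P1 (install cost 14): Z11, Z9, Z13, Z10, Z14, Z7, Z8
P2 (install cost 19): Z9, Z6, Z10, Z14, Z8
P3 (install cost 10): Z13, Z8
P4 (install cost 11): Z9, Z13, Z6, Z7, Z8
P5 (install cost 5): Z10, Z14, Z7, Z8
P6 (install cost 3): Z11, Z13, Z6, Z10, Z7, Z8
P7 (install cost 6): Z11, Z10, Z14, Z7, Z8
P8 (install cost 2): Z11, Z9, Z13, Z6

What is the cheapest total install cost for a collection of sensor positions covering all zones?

P5, P8 cover every zone at install cost 5 + 2 = 7.
Any cover uses at least 2 sensor positions; among all covering selections none totals below 7.
Greedy by coverage-per-install cost would pick P6, P8, P5 for 10 — worse than the optimum 7.

7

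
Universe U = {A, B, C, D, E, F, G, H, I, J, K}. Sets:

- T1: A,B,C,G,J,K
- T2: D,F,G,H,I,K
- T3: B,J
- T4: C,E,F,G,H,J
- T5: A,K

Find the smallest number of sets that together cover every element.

T1, T2, T4 together cover {A, B, C, D, E, F, G, H, I, J, K} — every element.
No 2 of the 5 sets cover everything (all 10 pairs fall short), so 3 is minimum.

3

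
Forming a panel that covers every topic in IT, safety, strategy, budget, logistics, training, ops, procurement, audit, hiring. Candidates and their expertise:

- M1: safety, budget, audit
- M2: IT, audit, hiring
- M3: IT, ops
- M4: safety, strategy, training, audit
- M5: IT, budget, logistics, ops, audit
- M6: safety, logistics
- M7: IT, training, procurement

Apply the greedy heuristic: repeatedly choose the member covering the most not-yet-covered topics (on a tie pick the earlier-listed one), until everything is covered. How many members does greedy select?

4

Pick 1: M5 covers 5 new topics (IT, budget, logistics, ops, audit).
Pick 2: M4 covers 3 new topics (safety, strategy, training).
Pick 3: M2 covers 1 new topics (hiring).
Pick 4: M7 covers 1 new topics (procurement).
Greedy uses 4 members.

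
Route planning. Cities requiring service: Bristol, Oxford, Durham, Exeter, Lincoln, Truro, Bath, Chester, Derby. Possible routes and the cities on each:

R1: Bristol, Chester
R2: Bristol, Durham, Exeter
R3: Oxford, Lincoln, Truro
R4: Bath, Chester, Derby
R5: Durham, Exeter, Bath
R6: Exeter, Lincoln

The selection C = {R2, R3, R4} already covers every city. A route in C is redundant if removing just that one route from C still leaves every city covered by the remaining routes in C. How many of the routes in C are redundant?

Drop R2: Bristol, Durham, Exeter uncovered — not redundant.
Drop R3: Oxford, Lincoln, Truro uncovered — not redundant.
Drop R4: Bath, Chester, Derby uncovered — not redundant.
None of the routes in C is redundant.

0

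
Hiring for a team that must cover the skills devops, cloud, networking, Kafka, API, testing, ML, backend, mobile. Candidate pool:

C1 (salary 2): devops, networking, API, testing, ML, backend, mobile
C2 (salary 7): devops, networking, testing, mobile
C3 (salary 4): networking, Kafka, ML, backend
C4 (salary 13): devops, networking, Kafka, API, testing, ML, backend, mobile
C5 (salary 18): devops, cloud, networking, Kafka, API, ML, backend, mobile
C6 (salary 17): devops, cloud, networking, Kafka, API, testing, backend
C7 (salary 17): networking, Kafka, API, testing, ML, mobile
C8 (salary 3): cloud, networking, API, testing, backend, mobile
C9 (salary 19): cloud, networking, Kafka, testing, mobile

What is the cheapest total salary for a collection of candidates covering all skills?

9

C1, C3, C8 cover every skill at salary 2 + 4 + 3 = 9.
Any cover uses at least 2 candidates; among all covering selections none totals below 9.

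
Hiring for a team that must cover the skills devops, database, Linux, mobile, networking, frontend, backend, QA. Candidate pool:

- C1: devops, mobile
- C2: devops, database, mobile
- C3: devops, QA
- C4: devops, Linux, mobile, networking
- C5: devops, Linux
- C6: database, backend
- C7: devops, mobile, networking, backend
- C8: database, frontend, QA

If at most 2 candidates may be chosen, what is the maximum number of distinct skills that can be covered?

Choosing C4, C8 covers {devops, database, Linux, mobile, networking, frontend, QA} — 7 skills.
No choice of 2 candidates does better; here backend is left uncovered.

7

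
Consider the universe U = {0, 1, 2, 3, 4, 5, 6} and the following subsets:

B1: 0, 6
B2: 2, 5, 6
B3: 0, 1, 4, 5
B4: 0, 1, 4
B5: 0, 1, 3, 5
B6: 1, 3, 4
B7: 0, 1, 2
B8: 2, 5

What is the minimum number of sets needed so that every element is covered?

B1, B2, B6 together cover {0, 1, 2, 3, 4, 5, 6} — every element.
No 2 of the 8 sets cover everything (all 28 pairs fall short), so 3 is minimum.

3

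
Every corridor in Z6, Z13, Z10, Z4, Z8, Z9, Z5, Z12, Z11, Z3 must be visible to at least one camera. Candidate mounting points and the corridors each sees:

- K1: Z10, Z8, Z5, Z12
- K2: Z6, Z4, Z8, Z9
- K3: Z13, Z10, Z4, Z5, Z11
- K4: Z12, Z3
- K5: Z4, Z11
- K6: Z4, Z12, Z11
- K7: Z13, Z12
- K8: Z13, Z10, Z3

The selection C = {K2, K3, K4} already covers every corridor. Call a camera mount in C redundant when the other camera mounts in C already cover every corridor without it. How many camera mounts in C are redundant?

Drop K2: Z6, Z8, Z9 uncovered — not redundant.
Drop K3: Z13, Z10, Z5, Z11 uncovered — not redundant.
Drop K4: Z12, Z3 uncovered — not redundant.
None of the camera mounts in C is redundant.

0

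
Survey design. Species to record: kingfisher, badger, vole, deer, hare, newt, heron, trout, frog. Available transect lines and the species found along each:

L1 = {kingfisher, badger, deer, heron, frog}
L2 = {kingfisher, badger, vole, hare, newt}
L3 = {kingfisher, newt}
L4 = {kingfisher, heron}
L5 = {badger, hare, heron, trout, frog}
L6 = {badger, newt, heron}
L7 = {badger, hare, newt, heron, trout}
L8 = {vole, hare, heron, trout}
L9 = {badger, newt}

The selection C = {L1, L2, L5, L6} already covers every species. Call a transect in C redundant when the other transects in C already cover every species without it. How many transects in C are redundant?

Drop L1: deer uncovered — not redundant.
Drop L2: vole uncovered — not redundant.
Drop L5: trout uncovered — not redundant.
Drop L6: the rest still cover every species — redundant.
1 redundant: L6.

1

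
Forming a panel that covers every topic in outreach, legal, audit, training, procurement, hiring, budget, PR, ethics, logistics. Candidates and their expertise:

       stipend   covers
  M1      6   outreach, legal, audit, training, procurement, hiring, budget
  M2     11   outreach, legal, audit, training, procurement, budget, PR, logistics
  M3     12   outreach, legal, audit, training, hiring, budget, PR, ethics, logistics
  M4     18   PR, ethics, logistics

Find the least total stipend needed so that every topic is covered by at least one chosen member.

M1, M3 cover every topic at stipend 6 + 12 = 18.
Any cover uses at least 2 members; among all covering selections none totals below 18.

18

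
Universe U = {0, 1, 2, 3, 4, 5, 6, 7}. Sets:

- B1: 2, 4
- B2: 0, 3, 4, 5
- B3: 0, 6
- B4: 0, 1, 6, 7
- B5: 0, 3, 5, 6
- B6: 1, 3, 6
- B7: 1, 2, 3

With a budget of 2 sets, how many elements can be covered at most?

Choosing B2, B4 covers {0, 1, 3, 4, 5, 6, 7} — 7 elements.
No choice of 2 sets does better; here 2 is left uncovered.

7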